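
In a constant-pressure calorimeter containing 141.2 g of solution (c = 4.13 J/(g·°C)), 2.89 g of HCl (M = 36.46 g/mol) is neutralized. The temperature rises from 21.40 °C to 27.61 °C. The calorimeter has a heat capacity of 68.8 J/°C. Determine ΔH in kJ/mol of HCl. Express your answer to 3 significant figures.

ΔH = -51.1 kJ/mol

|ΔT| = |27.61 − 21.40| = 6.21 °C
|q_surr| = (141.2 × 4.13 + 68.8) × 6.21 = 651.956 × 6.21 = 4049 J
n(HCl) = 2.89 / 36.46 = 0.07926 mol
Temperature rose, so q_rxn = −|q_surr| = -4.049 kJ
ΔH = q_rxn / n = -51.09 kJ/mol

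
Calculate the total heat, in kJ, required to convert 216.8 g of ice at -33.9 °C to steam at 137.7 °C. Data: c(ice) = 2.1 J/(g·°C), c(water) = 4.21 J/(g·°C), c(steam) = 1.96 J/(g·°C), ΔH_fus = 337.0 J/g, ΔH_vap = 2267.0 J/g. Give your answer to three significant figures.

q = 687 kJ

q1 (heat ice -33.9→0.0 °C): 216.8 × 2.1 × 33.9 = 15434 J
q2 (melt at 0 °C): 216.8 × 337.0 = 73062 J
q3 (heat water 0.0→100.0 °C): 216.8 × 4.21 × 100.0 = 91273 J
q4 (vaporize at 100 °C): 216.8 × 2267.0 = 491486 J
q5 (heat steam 100.0→137.7 °C): 216.8 × 1.96 × 37.7 = 16020 J
Total: 15434 + 73062 + 91273 + 491486 + 16020 = 687275 J = 687 kJ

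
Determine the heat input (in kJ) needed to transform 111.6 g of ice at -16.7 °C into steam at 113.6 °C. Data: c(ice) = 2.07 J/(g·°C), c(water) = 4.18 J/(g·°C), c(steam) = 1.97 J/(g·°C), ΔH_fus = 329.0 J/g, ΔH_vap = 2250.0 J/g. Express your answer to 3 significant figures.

q1 (heat ice -16.7→0.0 °C): 111.6 × 2.07 × 16.7 = 3858 J
q2 (melt at 0 °C): 111.6 × 329.0 = 36716 J
q3 (heat water 0.0→100.0 °C): 111.6 × 4.18 × 100.0 = 46649 J
q4 (vaporize at 100 °C): 111.6 × 2250.0 = 251100 J
q5 (heat steam 100.0→113.6 °C): 111.6 × 1.97 × 13.6 = 2990 J
Total: 3858 + 36716 + 46649 + 251100 + 2990 = 341313 J = 341 kJ

q = 341 kJ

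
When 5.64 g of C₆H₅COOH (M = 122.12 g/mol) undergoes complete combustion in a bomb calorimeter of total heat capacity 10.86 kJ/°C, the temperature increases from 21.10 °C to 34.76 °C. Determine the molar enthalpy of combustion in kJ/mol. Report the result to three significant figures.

ΔT = 34.76 − 21.10 = 13.66 °C
q_cal = C_cal × ΔT = 10.86 × 13.66 = 148.3476 kJ
n = 5.64 / 122.12 = 0.04618 mol
q_rxn = −q_cal = -148.3476 kJ
ΔH = -148.3476 / 0.04618 = -3212 kJ/mol

ΔH = -3210 kJ/mol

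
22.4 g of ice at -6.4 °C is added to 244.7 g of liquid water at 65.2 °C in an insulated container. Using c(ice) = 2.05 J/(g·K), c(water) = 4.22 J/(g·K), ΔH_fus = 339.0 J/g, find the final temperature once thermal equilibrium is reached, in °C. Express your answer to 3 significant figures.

Heat to bring ice to 0 °C and melt it: q₁ = 22.4×2.05×6.4 + 22.4×339.0 = 7887.5 J
Heat the water can supply cooling to 0 °C: 244.7×4.22×65.2 = 67327.7 J > q₁, so all ice melts.
Energy balance: 244.7×4.22×(65.2 − T) = 7887.5 + 22.4×4.22×(T − 0)
1032.634(65.2 − T) = 7887.5 + 94.528 T
67327.7 − 7887.5 = 1127.162 T
T = 59440.2 / 1127.162 = 52.73 °C

T_f = 52.7 °C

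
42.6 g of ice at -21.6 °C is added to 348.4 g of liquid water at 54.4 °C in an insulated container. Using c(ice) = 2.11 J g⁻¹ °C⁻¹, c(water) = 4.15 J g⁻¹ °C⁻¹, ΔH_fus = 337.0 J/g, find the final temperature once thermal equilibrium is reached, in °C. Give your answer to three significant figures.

Heat to bring ice to 0 °C and melt it: q₁ = 42.6×2.11×21.6 + 42.6×337.0 = 16298 J
Heat the water can supply cooling to 0 °C: 348.4×4.15×54.4 = 78654.8 J > q₁, so all ice melts.
Energy balance: 348.4×4.15×(54.4 − T) = 16298 + 42.6×4.15×(T − 0)
1445.86(54.4 − T) = 16298 + 176.79 T
78654.8 − 16298 = 1622.65 T
T = 62356.8 / 1622.65 = 38.43 °C

T_f = 38.4 °C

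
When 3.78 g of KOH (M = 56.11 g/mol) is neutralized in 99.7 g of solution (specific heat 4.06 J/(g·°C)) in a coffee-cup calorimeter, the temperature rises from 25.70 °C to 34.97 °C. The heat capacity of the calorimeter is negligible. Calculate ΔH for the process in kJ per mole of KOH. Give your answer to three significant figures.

|ΔT| = |34.97 − 25.70| = 9.27 °C
|q_surr| = (99.7 × 4.06) × 9.27 = 404.782 × 9.27 = 3752 J
n(KOH) = 3.78 / 56.11 = 0.06737 mol
Temperature rose, so q_rxn = −|q_surr| = -3.752 kJ
ΔH = q_rxn / n = -55.69 kJ/mol

ΔH = -55.7 kJ/mol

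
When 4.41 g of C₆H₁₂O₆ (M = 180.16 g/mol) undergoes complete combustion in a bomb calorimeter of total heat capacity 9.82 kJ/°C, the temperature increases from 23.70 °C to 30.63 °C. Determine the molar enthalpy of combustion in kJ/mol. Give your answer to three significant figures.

ΔT = 30.63 − 23.70 = 6.93 °C
q_cal = C_cal × ΔT = 9.82 × 6.93 = 68.0526 kJ
n = 4.41 / 180.16 = 0.02448 mol
q_rxn = −q_cal = -68.0526 kJ
ΔH = -68.0526 / 0.02448 = -2780 kJ/mol

ΔH = -2780 kJ/mol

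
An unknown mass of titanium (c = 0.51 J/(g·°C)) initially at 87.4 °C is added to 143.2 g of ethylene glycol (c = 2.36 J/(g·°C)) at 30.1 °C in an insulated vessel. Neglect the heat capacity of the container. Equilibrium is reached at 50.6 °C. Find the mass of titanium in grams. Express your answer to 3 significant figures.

m = 369 g

q_gained = (143.2 × 2.36) × (50.6 − 30.1) = 6928 J
q_lost = m × 0.51 × (87.4 − 50.6) = 18.768 m
m = 6928 / 18.768 = 369 g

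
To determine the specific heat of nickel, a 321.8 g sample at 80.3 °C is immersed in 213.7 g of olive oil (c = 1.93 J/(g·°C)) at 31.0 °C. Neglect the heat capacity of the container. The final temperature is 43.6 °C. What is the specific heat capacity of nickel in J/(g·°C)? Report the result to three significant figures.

q_gained = (213.7 × 1.93) × (43.6 − 31.0) = 5197 J
q_lost = 321.8 × c × (80.3 − 43.6) = 11810.06 c
Set equal: c = 5197 / 11810.06 = 0.440 J/(g·°C)

c = 0.440 J/(g·°C)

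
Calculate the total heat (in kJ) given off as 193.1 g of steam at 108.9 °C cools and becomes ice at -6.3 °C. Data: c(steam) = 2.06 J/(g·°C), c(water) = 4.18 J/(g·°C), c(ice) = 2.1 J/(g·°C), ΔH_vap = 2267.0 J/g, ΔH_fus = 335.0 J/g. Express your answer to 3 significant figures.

q = 589 kJ

q1 (cool steam 108.9→100 °C): 193.1 × 2.06 × 8.9 = 3540 J
q2 (condense at 100 °C): 193.1 × 2267.0 = 437758 J
q3 (cool water 100→0 °C): 193.1 × 4.18 × 100.0 = 80716 J
q4 (freeze at 0 °C): 193.1 × 335.0 = 64689 J
q5 (cool ice 0→-6.3 °C): 193.1 × 2.1 × 6.3 = 2555 J
Total: 3540 + 437758 + 80716 + 64689 + 2555 = 589258 J = 589 kJ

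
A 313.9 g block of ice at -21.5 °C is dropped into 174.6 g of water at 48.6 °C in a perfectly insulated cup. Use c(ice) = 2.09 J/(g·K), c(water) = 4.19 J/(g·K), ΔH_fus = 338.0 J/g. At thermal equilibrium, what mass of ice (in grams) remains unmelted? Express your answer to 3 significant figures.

Heat to warm all ice to 0 °C: 313.9×2.09×21.5 = 14105 J
Heat released by water cooling to 0 °C: 174.6×4.19×48.6 = 35554 J
35554 J < 14105 + 313.9×338.0 = 120203.2 J, so not all ice melts; final T = 0 °C.
Heat left for melting: 35554 − 14105 = 21449 J
Mass melted = 21449 / 338.0 = 63.46 g
Ice remaining = 313.9 − 63.46 = 250.44 g

m_ice remaining = 250 g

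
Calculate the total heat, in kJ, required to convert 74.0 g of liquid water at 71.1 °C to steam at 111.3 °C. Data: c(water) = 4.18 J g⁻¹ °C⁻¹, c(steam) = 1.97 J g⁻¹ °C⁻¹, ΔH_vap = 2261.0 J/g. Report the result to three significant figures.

q1 (heat water 71.1→100.0 °C): 74.0 × 4.18 × 28.9 = 8939 J
q2 (vaporize at 100 °C): 74.0 × 2261.0 = 167314 J
q3 (heat steam 100.0→111.3 °C): 74.0 × 1.97 × 11.3 = 1647 J
Total: 8939 + 167314 + 1647 = 177900 J = 178 kJ

q = 178 kJ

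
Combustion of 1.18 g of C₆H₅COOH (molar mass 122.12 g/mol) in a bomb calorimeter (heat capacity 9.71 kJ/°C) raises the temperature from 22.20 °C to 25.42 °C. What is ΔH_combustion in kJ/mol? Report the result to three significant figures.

ΔH = -3240 kJ/mol

ΔT = 25.42 − 22.20 = 3.22 °C
q_cal = C_cal × ΔT = 9.71 × 3.22 = 31.2662 kJ
n = 1.18 / 122.12 = 0.009663 mol
q_rxn = −q_cal = -31.2662 kJ
ΔH = -31.2662 / 0.009663 = -3236 kJ/mol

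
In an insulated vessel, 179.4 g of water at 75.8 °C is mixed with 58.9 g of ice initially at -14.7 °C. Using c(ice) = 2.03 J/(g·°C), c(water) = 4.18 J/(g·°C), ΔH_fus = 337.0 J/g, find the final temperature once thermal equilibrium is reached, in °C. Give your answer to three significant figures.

Heat to bring ice to 0 °C and melt it: q₁ = 58.9×2.03×14.7 + 58.9×337.0 = 21607 J
Heat the water can supply cooling to 0 °C: 179.4×4.18×75.8 = 56841.8 J > q₁, so all ice melts.
Energy balance: 179.4×4.18×(75.8 − T) = 21607 + 58.9×4.18×(T − 0)
749.892(75.8 − T) = 21607 + 246.202 T
56841.8 − 21607 = 996.094 T
T = 35234.8 / 996.094 = 35.37 °C

T_f = 35.4 °C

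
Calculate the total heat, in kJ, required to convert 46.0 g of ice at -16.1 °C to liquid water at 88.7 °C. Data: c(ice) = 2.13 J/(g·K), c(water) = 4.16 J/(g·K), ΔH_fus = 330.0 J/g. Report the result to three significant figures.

q = 33.7 kJ

q1 (heat ice -16.1→0.0 °C): 46.0 × 2.13 × 16.1 = 1577 J
q2 (melt at 0 °C): 46.0 × 330.0 = 15180 J
q3 (heat water 0.0→88.7 °C): 46.0 × 4.16 × 88.7 = 16974 J
Total: 1577 + 15180 + 16974 = 33731 J = 33.7 kJ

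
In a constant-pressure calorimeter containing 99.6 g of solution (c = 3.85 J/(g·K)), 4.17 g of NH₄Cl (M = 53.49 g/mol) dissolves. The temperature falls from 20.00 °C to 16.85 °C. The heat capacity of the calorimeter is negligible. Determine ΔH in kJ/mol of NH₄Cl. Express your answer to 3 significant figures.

ΔH = 15.5 kJ/mol

|ΔT| = |16.85 − 20.00| = 3.15 °C
|q_surr| = (99.6 × 3.85) × 3.15 = 383.46 × 3.15 = 1208 J
n(NH₄Cl) = 4.17 / 53.49 = 0.07796 mol
Temperature fell, so q_rxn = +|q_surr| = 1.208 kJ
ΔH = q_rxn / n = 15.50 kJ/mol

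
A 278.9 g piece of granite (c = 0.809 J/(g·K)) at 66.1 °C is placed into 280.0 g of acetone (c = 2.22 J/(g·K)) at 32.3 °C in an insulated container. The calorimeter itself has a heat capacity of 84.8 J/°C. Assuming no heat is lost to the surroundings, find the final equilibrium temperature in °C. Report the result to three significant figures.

T_f = 40.5 °C

Heat lost by granite = heat gained by acetone + calorimeter.
(278.9)(0.809)(66.1 − T) = [(280.0)(2.22) + 84.8](T − 32.3)
225.6301 (66.1 − T) = 706.4 (T − 32.3)
14914 − 225.6301 T = 706.4 T − 22817
37731 = 932.0301 T
T = 40.48 °C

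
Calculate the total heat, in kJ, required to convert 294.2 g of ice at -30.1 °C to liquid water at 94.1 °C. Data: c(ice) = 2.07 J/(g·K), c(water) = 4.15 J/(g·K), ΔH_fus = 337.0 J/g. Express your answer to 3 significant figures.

q = 232 kJ

q1 (heat ice -30.1→0.0 °C): 294.2 × 2.07 × 30.1 = 18331 J
q2 (melt at 0 °C): 294.2 × 337.0 = 99145 J
q3 (heat water 0.0→94.1 °C): 294.2 × 4.15 × 94.1 = 114890 J
Total: 18331 + 99145 + 114890 = 232366 J = 232 kJ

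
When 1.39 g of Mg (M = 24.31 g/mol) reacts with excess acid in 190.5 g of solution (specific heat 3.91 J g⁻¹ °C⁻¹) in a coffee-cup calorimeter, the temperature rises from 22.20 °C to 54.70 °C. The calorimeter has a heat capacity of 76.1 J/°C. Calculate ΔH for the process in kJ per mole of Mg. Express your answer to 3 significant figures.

ΔH = -467 kJ/mol

|ΔT| = |54.70 − 22.20| = 32.50 °C
|q_surr| = (190.5 × 3.91 + 76.1) × 32.50 = 820.955 × 32.50 = 26680 J
n(Mg) = 1.39 / 24.31 = 0.05718 mol
Temperature rose, so q_rxn = −|q_surr| = -26.68 kJ
ΔH = q_rxn / n = -466.6 kJ/mol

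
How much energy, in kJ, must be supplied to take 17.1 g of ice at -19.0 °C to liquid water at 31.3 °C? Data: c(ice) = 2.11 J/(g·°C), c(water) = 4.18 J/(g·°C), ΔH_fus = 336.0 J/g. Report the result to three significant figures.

q = 8.67 kJ

q1 (heat ice -19.0→0.0 °C): 17.1 × 2.11 × 19.0 = 686 J
q2 (melt at 0 °C): 17.1 × 336.0 = 5746 J
q3 (heat water 0.0→31.3 °C): 17.1 × 4.18 × 31.3 = 2237 J
Total: 686 + 5746 + 2237 = 8669 J = 8.67 kJ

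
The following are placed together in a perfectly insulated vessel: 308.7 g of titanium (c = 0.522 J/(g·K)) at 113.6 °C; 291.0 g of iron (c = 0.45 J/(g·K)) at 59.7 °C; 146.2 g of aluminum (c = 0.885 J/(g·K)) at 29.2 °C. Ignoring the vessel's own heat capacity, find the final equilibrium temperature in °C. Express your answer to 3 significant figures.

T_f = 70.9 °C

Σ mᵢcᵢ(T − Tᵢ) = 0  ⇒  T = Σ mᵢcᵢTᵢ / Σ mᵢcᵢ
Σ mᵢcᵢ = 308.7×0.522 + 291.0×0.45 + 146.2×0.885 = 421.4784
Σ mᵢcᵢTᵢ = 161.1414×113.6 + 130.95×59.7 + 129.387×29.2 = 29901
T = 29901 / 421.4784 = 70.94 °C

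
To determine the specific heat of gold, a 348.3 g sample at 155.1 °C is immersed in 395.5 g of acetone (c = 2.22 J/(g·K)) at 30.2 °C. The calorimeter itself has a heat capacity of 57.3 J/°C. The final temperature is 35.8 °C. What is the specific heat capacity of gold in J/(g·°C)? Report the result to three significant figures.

q_gained = (395.5 × 2.22 + 57.3) × (35.8 − 30.2) = 5238 J
q_lost = 348.3 × c × (155.1 − 35.8) = 41552.19 c
Set equal: c = 5238 / 41552.19 = 0.126 J/(g·°C)

c = 0.126 J/(g·°C)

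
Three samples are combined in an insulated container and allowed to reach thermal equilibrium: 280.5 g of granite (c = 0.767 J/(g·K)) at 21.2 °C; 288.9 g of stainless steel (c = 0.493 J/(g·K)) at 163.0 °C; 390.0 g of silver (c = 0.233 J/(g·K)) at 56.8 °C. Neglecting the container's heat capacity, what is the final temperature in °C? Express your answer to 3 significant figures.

Σ mᵢcᵢ(T − Tᵢ) = 0  ⇒  T = Σ mᵢcᵢTᵢ / Σ mᵢcᵢ
Σ mᵢcᵢ = 280.5×0.767 + 288.9×0.493 + 390.0×0.233 = 448.4412
Σ mᵢcᵢTᵢ = 215.1435×21.2 + 142.4277×163.0 + 90.87×56.8 = 32938.2
T = 32938.2 / 448.4412 = 73.45 °C

T_f = 73.5 °C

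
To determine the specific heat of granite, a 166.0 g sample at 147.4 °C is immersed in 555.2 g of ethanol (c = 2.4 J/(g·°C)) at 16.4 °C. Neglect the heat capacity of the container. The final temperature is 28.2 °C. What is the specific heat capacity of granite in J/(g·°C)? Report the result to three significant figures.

q_gained = (555.2 × 2.4) × (28.2 − 16.4) = 15723 J
q_lost = 166.0 × c × (147.4 − 28.2) = 19787.2 c
Set equal: c = 15723 / 19787.2 = 0.795 J/(g·°C)

c = 0.795 J/(g·°C)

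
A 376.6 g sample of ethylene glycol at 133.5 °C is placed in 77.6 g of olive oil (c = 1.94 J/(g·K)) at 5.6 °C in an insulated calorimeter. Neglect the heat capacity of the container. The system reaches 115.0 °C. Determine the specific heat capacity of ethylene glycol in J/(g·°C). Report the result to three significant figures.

q_gained = (77.6 × 1.94) × (115.0 − 5.6) = 16470 J
q_lost = 376.6 × c × (133.5 − 115.0) = 6967.1 c
Set equal: c = 16470 / 6967.1 = 2.36 J/(g·°C)

c = 2.36 J/(g·°C)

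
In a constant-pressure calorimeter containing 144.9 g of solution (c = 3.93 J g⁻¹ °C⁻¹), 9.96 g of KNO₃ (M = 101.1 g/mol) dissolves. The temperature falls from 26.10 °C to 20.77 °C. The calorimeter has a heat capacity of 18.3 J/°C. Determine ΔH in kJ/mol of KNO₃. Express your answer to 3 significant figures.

ΔH = 31.8 kJ/mol

|ΔT| = |20.77 − 26.10| = 5.33 °C
|q_surr| = (144.9 × 3.93 + 18.3) × 5.33 = 587.757 × 5.33 = 3133 J
n(KNO₃) = 9.96 / 101.1 = 0.09852 mol
Temperature fell, so q_rxn = +|q_surr| = 3.133 kJ
ΔH = q_rxn / n = 31.80 kJ/mol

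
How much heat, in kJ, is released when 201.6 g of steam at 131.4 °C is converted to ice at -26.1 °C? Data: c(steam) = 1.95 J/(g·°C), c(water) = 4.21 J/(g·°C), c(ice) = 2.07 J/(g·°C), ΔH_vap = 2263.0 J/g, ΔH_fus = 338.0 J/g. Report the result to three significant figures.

q1 (cool steam 131.4→100 °C): 201.6 × 1.95 × 31.4 = 12344 J
q2 (condense at 100 °C): 201.6 × 2263.0 = 456221 J
q3 (cool water 100→0 °C): 201.6 × 4.21 × 100.0 = 84874 J
q4 (freeze at 0 °C): 201.6 × 338.0 = 68141 J
q5 (cool ice 0→-26.1 °C): 201.6 × 2.07 × 26.1 = 10892 J
Total: 12344 + 456221 + 84874 + 68141 + 10892 = 632472 J = 632 kJ

q = 632 kJ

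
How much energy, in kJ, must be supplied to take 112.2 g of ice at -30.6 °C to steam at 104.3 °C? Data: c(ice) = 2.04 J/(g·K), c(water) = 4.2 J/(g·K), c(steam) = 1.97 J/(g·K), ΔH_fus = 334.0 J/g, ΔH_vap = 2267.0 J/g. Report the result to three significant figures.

q1 (heat ice -30.6→0.0 °C): 112.2 × 2.04 × 30.6 = 7004 J
q2 (melt at 0 °C): 112.2 × 334.0 = 37475 J
q3 (heat water 0.0→100.0 °C): 112.2 × 4.2 × 100.0 = 47124 J
q4 (vaporize at 100 °C): 112.2 × 2267.0 = 254357 J
q5 (heat steam 100.0→104.3 °C): 112.2 × 1.97 × 4.3 = 950 J
Total: 7004 + 37475 + 47124 + 254357 + 950 = 346910 J = 347 kJ

q = 347 kJ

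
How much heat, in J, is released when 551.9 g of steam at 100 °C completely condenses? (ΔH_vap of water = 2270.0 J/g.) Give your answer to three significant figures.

q = 1250000 J

q = m × ΔH_vap = 551.9 × 2270.0 = 1253000 J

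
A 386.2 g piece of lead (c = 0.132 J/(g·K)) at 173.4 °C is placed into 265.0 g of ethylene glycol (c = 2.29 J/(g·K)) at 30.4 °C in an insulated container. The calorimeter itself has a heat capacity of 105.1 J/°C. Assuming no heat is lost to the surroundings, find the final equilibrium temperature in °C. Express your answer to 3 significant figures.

Heat lost by lead = heat gained by ethylene glycol + calorimeter.
(386.2)(0.132)(173.4 − T) = [(265.0)(2.29) + 105.1](T − 30.4)
50.9784 (173.4 − T) = 711.95 (T − 30.4)
8839.7 − 50.9784 T = 711.95 T − 21643
30482.7 = 762.9284 T
T = 39.95 °C

T_f = 40.0 °C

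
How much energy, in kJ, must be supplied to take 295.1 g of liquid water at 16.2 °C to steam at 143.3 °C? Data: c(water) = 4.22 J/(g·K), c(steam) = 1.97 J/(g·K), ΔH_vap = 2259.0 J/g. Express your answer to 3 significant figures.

q = 796 kJ

q1 (heat water 16.2→100.0 °C): 295.1 × 4.22 × 83.8 = 104358 J
q2 (vaporize at 100 °C): 295.1 × 2259.0 = 666631 J
q3 (heat steam 100.0→143.3 °C): 295.1 × 1.97 × 43.3 = 25172 J
Total: 104358 + 666631 + 25172 = 796161 J = 796 kJ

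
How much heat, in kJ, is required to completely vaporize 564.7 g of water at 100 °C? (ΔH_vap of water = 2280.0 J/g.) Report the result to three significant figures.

q = m × ΔH_vap = 564.7 × 2280.0 = 1288000 J = 1290 kJ

q = 1290 kJ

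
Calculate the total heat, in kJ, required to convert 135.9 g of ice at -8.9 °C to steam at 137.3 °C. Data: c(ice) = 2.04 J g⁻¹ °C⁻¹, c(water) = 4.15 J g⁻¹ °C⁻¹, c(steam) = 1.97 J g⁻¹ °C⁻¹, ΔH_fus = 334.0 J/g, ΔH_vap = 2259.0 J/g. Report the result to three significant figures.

q = 421 kJ

q1 (heat ice -8.9→0.0 °C): 135.9 × 2.04 × 8.9 = 2467 J
q2 (melt at 0 °C): 135.9 × 334.0 = 45391 J
q3 (heat water 0.0→100.0 °C): 135.9 × 4.15 × 100.0 = 56399 J
q4 (vaporize at 100 °C): 135.9 × 2259.0 = 306998 J
q5 (heat steam 100.0→137.3 °C): 135.9 × 1.97 × 37.3 = 9986 J
Total: 2467 + 45391 + 56399 + 306998 + 9986 = 421241 J = 421 kJ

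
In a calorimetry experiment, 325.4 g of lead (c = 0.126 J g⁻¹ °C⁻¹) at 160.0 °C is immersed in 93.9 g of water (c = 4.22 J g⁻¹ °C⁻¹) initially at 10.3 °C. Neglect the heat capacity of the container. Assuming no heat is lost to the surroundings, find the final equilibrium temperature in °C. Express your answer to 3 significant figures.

Heat lost by lead = heat gained by water.
(325.4)(0.126)(160.0 − T) = (93.9)(4.22)(T − 10.3)
41.0004 (160.0 − T) = 396.258 (T − 10.3)
6560.1 − 41.0004 T = 396.258 T − 4081.5
10641.6 = 437.2584 T
T = 24.34 °C

T_f = 24.3 °C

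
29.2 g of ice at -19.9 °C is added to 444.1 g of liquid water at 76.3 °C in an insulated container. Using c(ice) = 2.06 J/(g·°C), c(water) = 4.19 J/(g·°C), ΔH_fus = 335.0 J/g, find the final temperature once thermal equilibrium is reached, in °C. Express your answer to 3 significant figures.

Heat to bring ice to 0 °C and melt it: q₁ = 29.2×2.06×19.9 + 29.2×335.0 = 10979 J
Heat the water can supply cooling to 0 °C: 444.1×4.19×76.3 = 141977 J > q₁, so all ice melts.
Energy balance: 444.1×4.19×(76.3 − T) = 10979 + 29.2×4.19×(T − 0)
1860.779(76.3 − T) = 10979 + 122.348 T
141977 − 10979 = 1983.127 T
T = 130998 / 1983.127 = 66.06 °C

T_f = 66.1 °C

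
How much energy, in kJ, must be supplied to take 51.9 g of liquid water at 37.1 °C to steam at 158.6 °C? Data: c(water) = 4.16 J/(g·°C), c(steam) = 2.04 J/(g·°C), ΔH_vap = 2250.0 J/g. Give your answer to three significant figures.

q = 137 kJ

q1 (heat water 37.1→100.0 °C): 51.9 × 4.16 × 62.9 = 13580 J
q2 (vaporize at 100 °C): 51.9 × 2250.0 = 116775 J
q3 (heat steam 100.0→158.6 °C): 51.9 × 2.04 × 58.6 = 6204 J
Total: 13580 + 116775 + 6204 = 136559 J = 137 kJ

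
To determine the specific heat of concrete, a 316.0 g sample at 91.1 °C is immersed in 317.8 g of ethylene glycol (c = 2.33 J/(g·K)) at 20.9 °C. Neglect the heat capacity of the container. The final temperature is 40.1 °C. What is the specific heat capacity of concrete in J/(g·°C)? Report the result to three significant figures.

c = 0.882 J/(g·°C)

q_gained = (317.8 × 2.33) × (40.1 − 20.9) = 14220 J
q_lost = 316.0 × c × (91.1 − 40.1) = 16116 c
Set equal: c = 14220 / 16116 = 0.882 J/(g·°C)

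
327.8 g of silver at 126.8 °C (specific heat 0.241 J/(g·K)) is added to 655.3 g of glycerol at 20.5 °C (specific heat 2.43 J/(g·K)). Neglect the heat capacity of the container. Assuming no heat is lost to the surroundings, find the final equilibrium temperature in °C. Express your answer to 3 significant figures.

T_f = 25.5 °C

Heat lost by silver = heat gained by glycerol.
(327.8)(0.241)(126.8 − T) = (655.3)(2.43)(T − 20.5)
78.9998 (126.8 − T) = 1592.379 (T − 20.5)
10017 − 78.9998 T = 1592.379 T − 32644
42661 = 1671.3788 T
T = 25.52 °C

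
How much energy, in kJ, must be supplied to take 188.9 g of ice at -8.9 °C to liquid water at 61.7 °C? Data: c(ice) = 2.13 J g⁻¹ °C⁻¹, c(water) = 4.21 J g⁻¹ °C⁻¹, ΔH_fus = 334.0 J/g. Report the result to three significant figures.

q = 116 kJ

q1 (heat ice -8.9→0.0 °C): 188.9 × 2.13 × 8.9 = 3581 J
q2 (melt at 0 °C): 188.9 × 334.0 = 63093 J
q3 (heat water 0.0→61.7 °C): 188.9 × 4.21 × 61.7 = 49068 J
Total: 3581 + 63093 + 49068 = 115742 J = 116 kJ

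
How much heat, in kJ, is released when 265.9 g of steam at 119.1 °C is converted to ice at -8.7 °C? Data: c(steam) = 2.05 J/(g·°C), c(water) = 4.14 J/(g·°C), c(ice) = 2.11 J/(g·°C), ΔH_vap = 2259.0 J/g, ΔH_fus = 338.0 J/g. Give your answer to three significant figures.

q1 (cool steam 119.1→100 °C): 265.9 × 2.05 × 19.1 = 10411 J
q2 (condense at 100 °C): 265.9 × 2259.0 = 600668 J
q3 (cool water 100→0 °C): 265.9 × 4.14 × 100.0 = 110083 J
q4 (freeze at 0 °C): 265.9 × 338.0 = 89874 J
q5 (cool ice 0→-8.7 °C): 265.9 × 2.11 × 8.7 = 4881 J
Total: 10411 + 600668 + 110083 + 89874 + 4881 = 815917 J = 816 kJ

q = 816 kJ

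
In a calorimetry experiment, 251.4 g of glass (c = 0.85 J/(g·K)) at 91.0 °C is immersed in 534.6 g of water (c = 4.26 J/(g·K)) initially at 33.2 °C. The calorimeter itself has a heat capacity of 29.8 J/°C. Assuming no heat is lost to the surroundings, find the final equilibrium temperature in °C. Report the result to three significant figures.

Heat lost by glass = heat gained by water + calorimeter.
(251.4)(0.85)(91.0 − T) = [(534.6)(4.26) + 29.8](T − 33.2)
213.69 (91.0 − T) = 2307.196 (T − 33.2)
19446 − 213.69 T = 2307.196 T − 76599
96045 = 2520.886 T
T = 38.10 °C

T_f = 38.1 °C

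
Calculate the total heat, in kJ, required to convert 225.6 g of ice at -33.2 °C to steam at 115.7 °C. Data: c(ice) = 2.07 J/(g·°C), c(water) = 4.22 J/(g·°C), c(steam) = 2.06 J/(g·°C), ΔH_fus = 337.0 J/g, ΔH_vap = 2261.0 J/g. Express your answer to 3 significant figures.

q1 (heat ice -33.2→0.0 °C): 225.6 × 2.07 × 33.2 = 15504 J
q2 (melt at 0 °C): 225.6 × 337.0 = 76027 J
q3 (heat water 0.0→100.0 °C): 225.6 × 4.22 × 100.0 = 95203 J
q4 (vaporize at 100 °C): 225.6 × 2261.0 = 510082 J
q5 (heat steam 100.0→115.7 °C): 225.6 × 2.06 × 15.7 = 7296 J
Total: 15504 + 76027 + 95203 + 510082 + 7296 = 704112 J = 704 kJ

q = 704 kJ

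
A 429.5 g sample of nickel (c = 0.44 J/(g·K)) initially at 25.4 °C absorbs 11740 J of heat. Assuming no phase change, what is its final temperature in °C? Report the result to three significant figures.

T_f = 87.5 °C

ΔT = q / (m c) = 11740 / (429.5 × 0.44) = 62.12 °C
T_f = 25.4 + 62.12 = 87.52 °C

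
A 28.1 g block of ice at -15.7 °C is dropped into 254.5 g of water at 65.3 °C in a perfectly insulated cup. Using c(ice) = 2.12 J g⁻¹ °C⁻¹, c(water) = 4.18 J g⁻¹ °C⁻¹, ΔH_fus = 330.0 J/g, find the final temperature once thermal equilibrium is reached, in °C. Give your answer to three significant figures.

T_f = 50.2 °C

Heat to bring ice to 0 °C and melt it: q₁ = 28.1×2.12×15.7 + 28.1×330.0 = 10208 J
Heat the water can supply cooling to 0 °C: 254.5×4.18×65.3 = 69466.8 J > q₁, so all ice melts.
Energy balance: 254.5×4.18×(65.3 − T) = 10208 + 28.1×4.18×(T − 0)
1063.81(65.3 − T) = 10208 + 117.458 T
69466.8 − 10208 = 1181.268 T
T = 59258.8 / 1181.268 = 50.17 °C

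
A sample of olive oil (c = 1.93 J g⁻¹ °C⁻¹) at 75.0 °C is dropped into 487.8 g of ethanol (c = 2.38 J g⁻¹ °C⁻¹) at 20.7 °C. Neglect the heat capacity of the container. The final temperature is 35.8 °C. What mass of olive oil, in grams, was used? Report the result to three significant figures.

m = 232 g

q_gained = (487.8 × 2.38) × (35.8 − 20.7) = 17530 J
q_lost = m × 1.93 × (75.0 − 35.8) = 75.656 m
m = 17530 / 75.656 = 232 g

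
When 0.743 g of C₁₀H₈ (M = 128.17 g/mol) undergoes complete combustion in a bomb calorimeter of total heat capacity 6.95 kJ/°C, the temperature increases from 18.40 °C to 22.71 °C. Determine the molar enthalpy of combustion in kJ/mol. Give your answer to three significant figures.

ΔT = 22.71 − 18.40 = 4.31 °C
q_cal = C_cal × ΔT = 6.95 × 4.31 = 29.9545 kJ
n = 0.743 / 128.17 = 0.005797 mol
q_rxn = −q_cal = -29.9545 kJ
ΔH = -29.9545 / 0.005797 = -5167 kJ/mol

ΔH = -5170 kJ/mol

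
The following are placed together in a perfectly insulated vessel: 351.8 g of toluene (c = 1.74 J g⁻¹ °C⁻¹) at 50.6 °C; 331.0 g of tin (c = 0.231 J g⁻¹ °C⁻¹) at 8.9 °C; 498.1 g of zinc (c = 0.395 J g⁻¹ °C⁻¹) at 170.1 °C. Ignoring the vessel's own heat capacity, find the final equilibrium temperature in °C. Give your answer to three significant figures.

T_f = 73.6 °C

Σ mᵢcᵢ(T − Tᵢ) = 0  ⇒  T = Σ mᵢcᵢTᵢ / Σ mᵢcᵢ
Σ mᵢcᵢ = 351.8×1.74 + 331.0×0.231 + 498.1×0.395 = 885.3425
Σ mᵢcᵢTᵢ = 612.132×50.6 + 76.461×8.9 + 196.7495×170.1 = 65121
T = 65121 / 885.3425 = 73.55 °C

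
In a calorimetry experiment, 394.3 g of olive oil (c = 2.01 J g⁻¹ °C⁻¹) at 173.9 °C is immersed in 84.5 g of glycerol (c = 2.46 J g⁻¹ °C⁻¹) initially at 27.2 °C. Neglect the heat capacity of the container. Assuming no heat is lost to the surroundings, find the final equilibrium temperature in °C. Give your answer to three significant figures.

Heat lost by olive oil = heat gained by glycerol.
(394.3)(2.01)(173.9 − T) = (84.5)(2.46)(T − 27.2)
792.543 (173.9 − T) = 207.87 (T − 27.2)
137820 − 792.543 T = 207.87 T − 5654.1
143474.1 = 1000.413 T
T = 143.4 °C

T_f = 143 °C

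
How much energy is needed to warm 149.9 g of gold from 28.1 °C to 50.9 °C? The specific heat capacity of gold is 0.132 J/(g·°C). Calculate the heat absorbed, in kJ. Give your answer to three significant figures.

q = 0.451 kJ

q = m c ΔT = 149.9 × 0.132 × (50.9 − 28.1)
q = 149.9 × 0.132 × 22.8 = 451.1 J = 0.451 kJ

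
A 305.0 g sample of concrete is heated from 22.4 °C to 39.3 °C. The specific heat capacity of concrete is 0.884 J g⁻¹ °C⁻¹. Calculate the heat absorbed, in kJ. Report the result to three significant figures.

q = m c ΔT = 305.0 × 0.884 × (39.3 − 22.4)
q = 305.0 × 0.884 × 16.9 = 4557 J = 4.56 kJ

q = 4.56 kJ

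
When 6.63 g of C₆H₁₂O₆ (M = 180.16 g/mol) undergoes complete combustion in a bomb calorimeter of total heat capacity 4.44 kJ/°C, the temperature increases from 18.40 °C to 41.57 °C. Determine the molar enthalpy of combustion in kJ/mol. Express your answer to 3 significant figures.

ΔH = -2800 kJ/mol

ΔT = 41.57 − 18.40 = 23.17 °C
q_cal = C_cal × ΔT = 4.44 × 23.17 = 102.8748 kJ
n = 6.63 / 180.16 = 0.03680 mol
q_rxn = −q_cal = -102.8748 kJ
ΔH = -102.8748 / 0.03680 = -2796 kJ/mol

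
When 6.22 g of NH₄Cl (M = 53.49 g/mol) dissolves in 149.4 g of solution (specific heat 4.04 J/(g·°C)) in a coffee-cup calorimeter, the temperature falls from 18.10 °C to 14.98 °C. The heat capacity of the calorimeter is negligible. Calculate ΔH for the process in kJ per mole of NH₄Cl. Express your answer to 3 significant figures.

ΔH = 16.2 kJ/mol

|ΔT| = |14.98 − 18.10| = 3.12 °C
|q_surr| = (149.4 × 4.04) × 3.12 = 603.576 × 3.12 = 1883 J
n(NH₄Cl) = 6.22 / 53.49 = 0.1163 mol
Temperature fell, so q_rxn = +|q_surr| = 1.883 kJ
ΔH = q_rxn / n = 16.19 kJ/mol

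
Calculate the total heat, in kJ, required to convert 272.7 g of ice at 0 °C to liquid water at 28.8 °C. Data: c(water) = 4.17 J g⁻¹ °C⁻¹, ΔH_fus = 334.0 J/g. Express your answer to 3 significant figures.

q1 (melt at 0 °C): 272.7 × 334.0 = 91082 J
q2 (heat water 0.0→28.8 °C): 272.7 × 4.17 × 28.8 = 32750 J
Total: 91082 + 32750 = 123832 J = 124 kJ

q = 124 kJ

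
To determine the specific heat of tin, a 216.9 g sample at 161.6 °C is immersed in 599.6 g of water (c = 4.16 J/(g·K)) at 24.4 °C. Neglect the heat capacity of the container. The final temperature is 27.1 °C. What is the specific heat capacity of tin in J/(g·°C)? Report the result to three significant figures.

q_gained = (599.6 × 4.16) × (27.1 − 24.4) = 6735 J
q_lost = 216.9 × c × (161.6 − 27.1) = 29173.05 c
Set equal: c = 6735 / 29173.05 = 0.231 J/(g·°C)

c = 0.231 J/(g·°C)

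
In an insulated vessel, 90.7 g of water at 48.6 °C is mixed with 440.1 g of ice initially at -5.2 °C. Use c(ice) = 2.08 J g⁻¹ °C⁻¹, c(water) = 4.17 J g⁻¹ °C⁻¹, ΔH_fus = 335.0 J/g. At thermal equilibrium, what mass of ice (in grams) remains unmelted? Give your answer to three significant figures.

Heat to warm all ice to 0 °C: 440.1×2.08×5.2 = 4760.1 J
Heat released by water cooling to 0 °C: 90.7×4.17×48.6 = 18381 J
18381 J < 4760.1 + 440.1×335.0 = 152193.6 J, so not all ice melts; final T = 0 °C.
Heat left for melting: 18381 − 4760.1 = 13620.9 J
Mass melted = 13620.9 / 335.0 = 40.66 g
Ice remaining = 440.1 − 40.66 = 399.44 g

m_ice remaining = 399 g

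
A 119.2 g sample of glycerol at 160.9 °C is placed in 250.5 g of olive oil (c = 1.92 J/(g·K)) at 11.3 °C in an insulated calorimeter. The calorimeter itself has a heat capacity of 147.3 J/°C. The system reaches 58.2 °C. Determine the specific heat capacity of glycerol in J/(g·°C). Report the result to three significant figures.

c = 2.41 J/(g·°C)

q_gained = (250.5 × 1.92 + 147.3) × (58.2 − 11.3) = 29470 J
q_lost = 119.2 × c × (160.9 − 58.2) = 12241.84 c
Set equal: c = 29470 / 12241.84 = 2.41 J/(g·°C)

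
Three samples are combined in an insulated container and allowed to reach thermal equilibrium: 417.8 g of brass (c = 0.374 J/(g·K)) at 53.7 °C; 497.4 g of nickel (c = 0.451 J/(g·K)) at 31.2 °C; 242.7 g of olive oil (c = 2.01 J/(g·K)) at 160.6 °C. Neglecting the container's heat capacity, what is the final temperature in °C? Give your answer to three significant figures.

Σ mᵢcᵢ(T − Tᵢ) = 0  ⇒  T = Σ mᵢcᵢTᵢ / Σ mᵢcᵢ
Σ mᵢcᵢ = 417.8×0.374 + 497.4×0.451 + 242.7×2.01 = 868.4116
Σ mᵢcᵢTᵢ = 156.2572×53.7 + 224.3274×31.2 + 487.827×160.6 = 93735
T = 93735 / 868.4116 = 107.9 °C

T_f = 108 °C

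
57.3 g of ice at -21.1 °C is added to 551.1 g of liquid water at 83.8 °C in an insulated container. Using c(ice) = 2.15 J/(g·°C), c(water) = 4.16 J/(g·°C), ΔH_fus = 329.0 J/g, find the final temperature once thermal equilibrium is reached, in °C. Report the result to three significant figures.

T_f = 67.4 °C

Heat to bring ice to 0 °C and melt it: q₁ = 57.3×2.15×21.1 + 57.3×329.0 = 21451 J
Heat the water can supply cooling to 0 °C: 551.1×4.16×83.8 = 192118 J > q₁, so all ice melts.
Energy balance: 551.1×4.16×(83.8 − T) = 21451 + 57.3×4.16×(T − 0)
2292.576(83.8 − T) = 21451 + 238.368 T
192118 − 21451 = 2530.944 T
T = 170667 / 2530.944 = 67.43 °C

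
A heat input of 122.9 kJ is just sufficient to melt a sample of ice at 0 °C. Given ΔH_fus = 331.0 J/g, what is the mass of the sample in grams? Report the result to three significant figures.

m = 371 g

m = q / ΔH_fus = 122900 J / 331.0 J/g = 371 g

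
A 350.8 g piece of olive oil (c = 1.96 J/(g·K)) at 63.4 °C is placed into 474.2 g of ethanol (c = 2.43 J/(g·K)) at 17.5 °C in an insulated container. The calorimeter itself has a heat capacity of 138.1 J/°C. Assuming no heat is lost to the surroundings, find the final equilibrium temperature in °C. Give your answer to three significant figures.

Heat lost by olive oil = heat gained by ethanol + calorimeter.
(350.8)(1.96)(63.4 − T) = [(474.2)(2.43) + 138.1](T − 17.5)
687.568 (63.4 − T) = 1290.406 (T − 17.5)
43592 − 687.568 T = 1290.406 T − 22582
66174 = 1977.974 T
T = 33.46 °C

T_f = 33.5 °C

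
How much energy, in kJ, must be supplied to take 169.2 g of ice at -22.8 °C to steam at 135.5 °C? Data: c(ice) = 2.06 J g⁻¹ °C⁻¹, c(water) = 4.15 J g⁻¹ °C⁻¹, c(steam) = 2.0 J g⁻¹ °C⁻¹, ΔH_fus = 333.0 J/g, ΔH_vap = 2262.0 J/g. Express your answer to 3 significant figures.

q = 529 kJ

q1 (heat ice -22.8→0.0 °C): 169.2 × 2.06 × 22.8 = 7947 J
q2 (melt at 0 °C): 169.2 × 333.0 = 56344 J
q3 (heat water 0.0→100.0 °C): 169.2 × 4.15 × 100.0 = 70218 J
q4 (vaporize at 100 °C): 169.2 × 2262.0 = 382730 J
q5 (heat steam 100.0→135.5 °C): 169.2 × 2.0 × 35.5 = 12013 J
Total: 7947 + 56344 + 70218 + 382730 + 12013 = 529252 J = 529 kJ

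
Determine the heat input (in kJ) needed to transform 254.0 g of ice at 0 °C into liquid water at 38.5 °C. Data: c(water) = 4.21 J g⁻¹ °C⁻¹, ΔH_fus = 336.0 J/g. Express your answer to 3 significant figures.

q1 (melt at 0 °C): 254.0 × 336.0 = 85344 J
q2 (heat water 0.0→38.5 °C): 254.0 × 4.21 × 38.5 = 41170 J
Total: 85344 + 41170 = 126514 J = 127 kJ

q = 127 kJ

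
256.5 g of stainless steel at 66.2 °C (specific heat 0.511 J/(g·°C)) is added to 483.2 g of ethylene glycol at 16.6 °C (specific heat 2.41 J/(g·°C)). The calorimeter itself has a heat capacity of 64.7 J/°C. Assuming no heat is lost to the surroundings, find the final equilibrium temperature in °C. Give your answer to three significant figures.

Heat lost by stainless steel = heat gained by ethylene glycol + calorimeter.
(256.5)(0.511)(66.2 − T) = [(483.2)(2.41) + 64.7](T − 16.6)
131.0715 (66.2 − T) = 1229.212 (T − 16.6)
8676.9 − 131.0715 T = 1229.212 T − 20405
29081.9 = 1360.2835 T
T = 21.38 °C

T_f = 21.4 °C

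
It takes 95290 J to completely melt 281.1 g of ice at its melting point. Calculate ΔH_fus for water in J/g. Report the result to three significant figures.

ΔH_fus = q / m = 95290 / 281.1 = 339 J/g

ΔH_fus = 339 J/g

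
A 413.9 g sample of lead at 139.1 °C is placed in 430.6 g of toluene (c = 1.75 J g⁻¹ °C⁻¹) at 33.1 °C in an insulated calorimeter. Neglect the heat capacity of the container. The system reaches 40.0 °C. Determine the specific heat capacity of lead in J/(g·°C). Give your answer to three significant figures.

c = 0.127 J/(g·°C)

q_gained = (430.6 × 1.75) × (40.0 − 33.1) = 5199 J
q_lost = 413.9 × c × (139.1 − 40.0) = 41017.49 c
Set equal: c = 5199 / 41017.49 = 0.127 J/(g·°C)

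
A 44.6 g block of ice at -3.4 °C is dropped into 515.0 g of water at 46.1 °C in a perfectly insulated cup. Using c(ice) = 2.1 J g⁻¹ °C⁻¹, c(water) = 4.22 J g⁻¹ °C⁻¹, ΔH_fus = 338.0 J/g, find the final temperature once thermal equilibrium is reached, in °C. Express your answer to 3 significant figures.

T_f = 35.9 °C

Heat to bring ice to 0 °C and melt it: q₁ = 44.6×2.1×3.4 + 44.6×338.0 = 15393 J
Heat the water can supply cooling to 0 °C: 515.0×4.22×46.1 = 100189 J > q₁, so all ice melts.
Energy balance: 515.0×4.22×(46.1 − T) = 15393 + 44.6×4.22×(T − 0)
2173.3(46.1 − T) = 15393 + 188.212 T
100189 − 15393 = 2361.512 T
T = 84796 / 2361.512 = 35.91 °C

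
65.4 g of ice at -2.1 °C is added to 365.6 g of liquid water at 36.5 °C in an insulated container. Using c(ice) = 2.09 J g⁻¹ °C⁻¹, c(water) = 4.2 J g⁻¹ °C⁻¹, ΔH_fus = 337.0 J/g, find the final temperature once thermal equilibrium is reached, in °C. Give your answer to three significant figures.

Heat to bring ice to 0 °C and melt it: q₁ = 65.4×2.09×2.1 + 65.4×337.0 = 22327 J
Heat the water can supply cooling to 0 °C: 365.6×4.2×36.5 = 56046.5 J > q₁, so all ice melts.
Energy balance: 365.6×4.2×(36.5 − T) = 22327 + 65.4×4.2×(T − 0)
1535.52(36.5 − T) = 22327 + 274.68 T
56046.5 − 22327 = 1810.20 T
T = 33719.5 / 1810.20 = 18.63 °C

T_f = 18.6 °C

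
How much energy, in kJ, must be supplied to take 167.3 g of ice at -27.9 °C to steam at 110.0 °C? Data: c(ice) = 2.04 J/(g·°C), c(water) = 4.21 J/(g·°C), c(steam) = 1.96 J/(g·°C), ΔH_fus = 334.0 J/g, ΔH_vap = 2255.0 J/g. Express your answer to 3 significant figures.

q1 (heat ice -27.9→0.0 °C): 167.3 × 2.04 × 27.9 = 9522 J
q2 (melt at 0 °C): 167.3 × 334.0 = 55878 J
q3 (heat water 0.0→100.0 °C): 167.3 × 4.21 × 100.0 = 70433 J
q4 (vaporize at 100 °C): 167.3 × 2255.0 = 377262 J
q5 (heat steam 100.0→110.0 °C): 167.3 × 1.96 × 10.0 = 3279 J
Total: 9522 + 55878 + 70433 + 377262 + 3279 = 516374 J = 516 kJ

q = 516 kJ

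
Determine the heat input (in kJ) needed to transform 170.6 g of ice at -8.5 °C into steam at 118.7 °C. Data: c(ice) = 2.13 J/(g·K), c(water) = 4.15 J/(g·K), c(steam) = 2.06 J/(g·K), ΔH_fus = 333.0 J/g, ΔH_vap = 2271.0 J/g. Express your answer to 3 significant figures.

q = 525 kJ

q1 (heat ice -8.5→0.0 °C): 170.6 × 2.13 × 8.5 = 3089 J
q2 (melt at 0 °C): 170.6 × 333.0 = 56810 J
q3 (heat water 0.0→100.0 °C): 170.6 × 4.15 × 100.0 = 70799 J
q4 (vaporize at 100 °C): 170.6 × 2271.0 = 387433 J
q5 (heat steam 100.0→118.7 °C): 170.6 × 2.06 × 18.7 = 6572 J
Total: 3089 + 56810 + 70799 + 387433 + 6572 = 524703 J = 525 kJ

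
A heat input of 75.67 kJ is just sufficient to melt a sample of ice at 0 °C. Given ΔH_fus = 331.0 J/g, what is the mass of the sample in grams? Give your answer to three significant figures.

m = 229 g

m = q / ΔH_fus = 75670 J / 331.0 J/g = 229 g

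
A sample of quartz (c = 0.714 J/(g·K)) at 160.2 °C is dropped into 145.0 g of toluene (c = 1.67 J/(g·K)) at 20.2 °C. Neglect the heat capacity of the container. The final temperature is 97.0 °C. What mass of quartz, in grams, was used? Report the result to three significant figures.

m = 412 g

q_gained = (145.0 × 1.67) × (97.0 − 20.2) = 18600 J
q_lost = m × 0.714 × (160.2 − 97.0) = 45.1248 m
m = 18600 / 45.1248 = 412 g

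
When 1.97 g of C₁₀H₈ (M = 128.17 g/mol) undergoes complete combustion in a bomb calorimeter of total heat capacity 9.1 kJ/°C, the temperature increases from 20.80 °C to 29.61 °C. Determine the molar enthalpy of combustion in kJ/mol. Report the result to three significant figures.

ΔH = -5220 kJ/mol

ΔT = 29.61 − 20.80 = 8.81 °C
q_cal = C_cal × ΔT = 9.1 × 8.81 = 80.171 kJ
n = 1.97 / 128.17 = 0.01537 mol
q_rxn = −q_cal = -80.171 kJ
ΔH = -80.171 / 0.01537 = -5216 kJ/mol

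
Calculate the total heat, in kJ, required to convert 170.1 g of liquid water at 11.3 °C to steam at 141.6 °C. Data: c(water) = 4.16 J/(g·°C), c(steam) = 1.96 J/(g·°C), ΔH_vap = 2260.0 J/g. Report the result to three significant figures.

q1 (heat water 11.3→100.0 °C): 170.1 × 4.16 × 88.7 = 62766 J
q2 (vaporize at 100 °C): 170.1 × 2260.0 = 384426 J
q3 (heat steam 100.0→141.6 °C): 170.1 × 1.96 × 41.6 = 13869 J
Total: 62766 + 384426 + 13869 = 461061 J = 461 kJ

q = 461 kJ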